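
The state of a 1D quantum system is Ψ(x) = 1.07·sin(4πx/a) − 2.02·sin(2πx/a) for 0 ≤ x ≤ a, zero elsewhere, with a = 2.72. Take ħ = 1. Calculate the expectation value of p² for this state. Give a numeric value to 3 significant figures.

8.84

p² Ψ = −ħ² d²Ψ/dx²; ⟨p²⟩ = −ħ² ∫ Ψ*·Ψ'' dx / ∫|Ψ|² dx.
d²/dx² sin(jπx/a) = −(jπ/a)²·sin(jπx/a); on 0 ≤ x ≤ a, ∫sin²(jπx/a) dx = a/2 and ∫sin(jπx/a)·sin(lπx/a) dx = 0 for j ≠ l, so only diagonal terms survive in ∫|Ψ|² and ∫Ψ·Ψ″; ∫Ψ·Ψ′ dx = [Ψ²/2] between the walls = 0.
State is unnormalized: ∫|Ψ|² dx = 7.1064, and ∫Ψ*·(−ħ² Ψ'') dx = 62.846, so ⟨p²⟩ = 62.846 / 7.1064.
⟨p²⟩ = 8.8436.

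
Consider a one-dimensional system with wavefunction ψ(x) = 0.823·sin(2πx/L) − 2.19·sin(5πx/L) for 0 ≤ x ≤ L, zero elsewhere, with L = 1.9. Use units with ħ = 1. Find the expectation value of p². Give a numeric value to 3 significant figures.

p² ψ = −ħ² d²ψ/dx²; ⟨p²⟩ = −ħ² ∫ ψ*·ψ'' dx / ∫|ψ|² dx.
d²/dx² sin(jπx/L) = −(jπ/L)²·sin(jπx/L); on 0 ≤ x ≤ L, ∫sin²(jπx/L) dx = L/2 and ∫sin(jπx/L)·sin(lπx/L) dx = 0 for j ≠ l, so only diagonal terms survive in ∫|ψ|² and ∫ψ·ψ″; ∫ψ·ψ′ dx = [ψ²/2] between the walls = 0.
State is unnormalized: ∫|ψ|² dx = 5.1998, and ∫ψ*·(−ħ² ψ'') dx = 318.46, so ⟨p²⟩ = 318.46 / 5.1998.
⟨p²⟩ = 61.244.

61.2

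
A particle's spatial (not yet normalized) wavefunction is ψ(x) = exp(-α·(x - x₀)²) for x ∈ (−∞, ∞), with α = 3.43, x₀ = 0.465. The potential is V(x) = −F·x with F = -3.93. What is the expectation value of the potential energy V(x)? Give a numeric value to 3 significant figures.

1.83

⟨V⟩ = ∫ V(x)·|ψ|² dx / ∫|ψ|² dx.
Gaussian moments (u = x − x₀): ∫u^(2j)·e^(−2αu²) du = (2j−1)!!/(4α)^j · √(π/(2α)), odd powers integrate to 0; here √(π/(2α)) = 0.67673.
State is unnormalized: ∫|ψ|² dx = 0.67673, and ∫ψ*·V(x)·ψ dx = 1.2367, so ⟨V⟩ = 1.2367 / 0.67673.
⟨V⟩ = 1.8275.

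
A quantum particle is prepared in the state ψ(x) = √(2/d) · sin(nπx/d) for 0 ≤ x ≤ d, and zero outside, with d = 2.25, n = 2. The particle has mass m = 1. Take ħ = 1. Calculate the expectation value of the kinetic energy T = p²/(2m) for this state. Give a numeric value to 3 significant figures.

3.90

T = −(ħ²/2m) d²/dx², so ⟨T⟩ = −(ħ²/2m) ∫ ψ*·ψ'' dx; with m = 1.
d/dx sin(nπx/d) = (nπ/d)·cos(nπx/d) and d²/dx² sin(nπx/d) = −(nπ/d)²·sin(nπx/d); on 0 ≤ x ≤ d, ∫sin²(nπx/d) dx = d/2 and ∫sin(nπx/d)·cos(nπx/d) dx = 0.
⟨T⟩ = 3.8991.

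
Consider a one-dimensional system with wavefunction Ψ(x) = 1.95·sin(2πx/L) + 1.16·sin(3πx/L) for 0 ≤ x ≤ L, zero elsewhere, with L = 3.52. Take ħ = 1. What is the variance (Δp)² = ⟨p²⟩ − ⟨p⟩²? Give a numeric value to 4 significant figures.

Compute ⟨p⟩ and ⟨p²⟩ separately; (Δp)² = ⟨p²⟩ − ⟨p⟩².
d²/dx² sin(jπx/L) = −(jπ/L)²·sin(jπx/L); on 0 ≤ x ≤ L, ∫sin²(jπx/L) dx = L/2 and ∫sin(jπx/L)·sin(lπx/L) dx = 0 for j ≠ l, so only diagonal terms survive in ∫|Ψ|² and ∫Ψ·Ψ″; ∫Ψ·Ψ′ dx = [Ψ²/2] between the walls = 0.
Normalization: ∫|Ψ|² dx = 9.0607.
⟨p⟩ = 0.0000 and ⟨p²⟩ = 4.2272.
(Δp)² = 4.2272 − (0.0000)² = 4.2272.

4.227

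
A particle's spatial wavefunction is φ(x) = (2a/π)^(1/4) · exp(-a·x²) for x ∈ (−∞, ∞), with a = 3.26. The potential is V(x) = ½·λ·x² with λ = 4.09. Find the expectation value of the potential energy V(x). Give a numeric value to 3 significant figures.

0.157

⟨V⟩ = ∫ V(x)·|φ|² dx.
Gaussian moments: ∫x^(2j)·e^(−2ax²) dx = (2j−1)!!/(4a)^j · √(π/(2a)), odd powers integrate to 0; here √(π/(2a)) = 0.69415.
⟨V⟩ = 0.15683.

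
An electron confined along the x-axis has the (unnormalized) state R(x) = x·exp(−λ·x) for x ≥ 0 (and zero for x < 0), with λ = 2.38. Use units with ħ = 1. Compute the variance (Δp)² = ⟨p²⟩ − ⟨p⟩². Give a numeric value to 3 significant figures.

5.66

Compute ⟨p⟩ and ⟨p²⟩ separately; (Δp)² = ⟨p²⟩ − ⟨p⟩².
Differentiate x·exp(−λ·x) with the product rule; every integrand then reduces to terms xʲ·e^(−2λx) on [0, ∞), with ∫₀^∞ xʲ·e^(−2λx) dx = j!/(2λ)^(j+1).
Normalization: ∫|R|² dx = 0.018544.
⟨p⟩ = 0.0000 and ⟨p²⟩ = 5.6644.
(Δp)² = 5.6644 − (0.0000)² = 5.6644.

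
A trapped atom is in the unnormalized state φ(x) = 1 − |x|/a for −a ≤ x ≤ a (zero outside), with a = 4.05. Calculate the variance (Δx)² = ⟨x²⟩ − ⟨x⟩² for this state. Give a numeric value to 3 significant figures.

1.64

Compute ⟨x⟩ and ⟨x²⟩ separately, then (Δx)² = ⟨x²⟩ − ⟨x⟩².
φ is even, so ∫ over [−a, a] = 2∫₀ᵃ with φ = 1 − x/a there: ∫₀ᵃ (1 − x/a)² dx = a/3, ∫₀ᵃ x²(1 − x/a)² dx = a³/30, ∫₀ᵃ x⁴(1 − x/a)² dx = a⁵/105.
Normalization: ∫|φ|² dx = 2.7000.
⟨x⟩ = 0.0000 and ⟨x²⟩ = 1.6403.
(Δx)² = 1.6403 − (0.0000)² = 1.6403.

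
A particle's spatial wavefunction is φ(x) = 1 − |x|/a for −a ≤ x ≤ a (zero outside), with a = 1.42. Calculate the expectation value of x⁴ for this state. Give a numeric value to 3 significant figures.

⟨x⁴⟩ = ∫ x⁴·|φ|² dx / ∫|φ|² dx (integrals over the domain).
φ is even, so ∫ over [−a, a] = 2∫₀ᵃ with φ = 1 − x/a there: ∫₀ᵃ (1 − x/a)² dx = a/3, ∫₀ᵃ x²(1 − x/a)² dx = a³/30, ∫₀ᵃ x⁴(1 − x/a)² dx = a⁵/105.
State is unnormalized: ∫|φ|² dx = 0.94667, and ∫φ*·x⁴·φ dx = 0.10997, so ⟨x⁴⟩ = 0.10997 / 0.94667.
⟨x⁴⟩ = 0.11617.

0.116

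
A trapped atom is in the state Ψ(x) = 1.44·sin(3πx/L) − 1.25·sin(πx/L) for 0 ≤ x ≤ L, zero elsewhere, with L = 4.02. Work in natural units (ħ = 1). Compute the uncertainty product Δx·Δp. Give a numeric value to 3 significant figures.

Δx = √(⟨x²⟩−⟨x⟩²), Δp = √(⟨p²⟩−⟨p⟩²).
On 0 ≤ x ≤ L (j ≠ l): ∫sin²(jπx/L) dx = L/2, ∫sin(jπx/L)·sin(lπx/L) dx = 0; diagonal moments ∫x·sin²(jπx/L) dx = L²/4, ∫x²·sin²(jπx/L) dx = L³·(1/6 − 1/(4j²π²)); cross terms ∫x·sin(jπx/L)·sin(lπx/L) dx = 0 for j + l even and −4jlL²/(π²(j² − l²)²) for j + l odd, ∫x²·sin(jπx/L)·sin(lπx/L) dx = (−1)^(j+l)·4jlL³/(π²(j² − l²)²); higher powers the same way via product-to-sum and parts. d²/dx² sin(jπx/L) = −(jπ/L)²·sin(jπx/L); on 0 ≤ x ≤ L, ∫sin²(jπx/L) dx = L/2 and ∫sin(jπx/L)·sin(lπx/L) dx = 0 for j ≠ l, so only diagonal terms survive in ∫|Ψ|² and ∫Ψ·Ψ″; ∫Ψ·Ψ′ dx = [Ψ²/2] between the walls = 0.
Normalization: ∫|Ψ|² dx = 7.3086.
⟨x⟩ = 2.0100, ⟨x²⟩ = 4.3752 ⇒ Δx = 0.57887.
⟨p⟩ = 0.0000, ⟨p²⟩ = 3.3970 ⇒ Δp = 1.8431.
Δx·Δp = 1.0669.

1.07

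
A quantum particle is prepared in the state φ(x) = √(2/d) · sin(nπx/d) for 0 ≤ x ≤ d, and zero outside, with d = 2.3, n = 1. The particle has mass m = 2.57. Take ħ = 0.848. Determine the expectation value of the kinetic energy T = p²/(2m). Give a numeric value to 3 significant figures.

T = −(ħ²/2m) d²/dx², so ⟨T⟩ = −(ħ²/2m) ∫ φ*·φ'' dx; with m = 2.57.
d/dx sin(nπx/d) = (nπ/d)·cos(nπx/d) and d²/dx² sin(nπx/d) = −(nπ/d)²·sin(nπx/d); on 0 ≤ x ≤ d, ∫sin²(nπx/d) dx = d/2 and ∫sin(nπx/d)·cos(nπx/d) dx = 0.
⟨T⟩ = 0.26102.

0.261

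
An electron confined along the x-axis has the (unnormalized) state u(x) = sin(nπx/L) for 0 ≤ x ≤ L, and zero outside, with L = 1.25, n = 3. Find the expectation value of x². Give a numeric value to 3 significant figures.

0.512

⟨x²⟩ = ∫ x²·|u|² dx / ∫|u|² dx (integrals over the domain).
With sin²θ = (1 − cos2θ)/2 on 0 ≤ x ≤ L: ∫sin²(nπx/L) dx = L/2, ∫x·sin²(nπx/L) dx = L²/4, ∫x²·sin²(nπx/L) dx = L³·(1/6 − 1/(4n²π²)); higher powers xᵏ the same way, integrating xᵏ·cos(2nπx/L) by parts.
State is unnormalized: ∫|u|² dx = 0.62500, and ∫u*·x²·u dx = 0.32002, so ⟨x²⟩ = 0.32002 / 0.62500.
⟨x²⟩ = 0.51204.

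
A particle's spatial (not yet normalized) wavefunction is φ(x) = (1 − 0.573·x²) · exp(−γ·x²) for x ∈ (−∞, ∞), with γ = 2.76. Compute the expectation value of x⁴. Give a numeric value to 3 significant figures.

0.0157

⟨x⁴⟩ = ∫ x⁴·|φ|² dx / ∫|φ|² dx (integrals over the domain).
Expand each integrand as polynomial × e^(−2γx²) and use ∫x^(2j)·e^(−2γx²) dx = (2j−1)!!/(4γ)^j · √(π/(2γ)), odd powers → 0; here √(π/(2γ)) = 0.75441.
State is unnormalized: ∫|φ|² dx = 0.68219, and ∫φ*·x⁴·φ dx = 0.010682, so ⟨x⁴⟩ = 0.010682 / 0.68219.
⟨x⁴⟩ = 0.015658.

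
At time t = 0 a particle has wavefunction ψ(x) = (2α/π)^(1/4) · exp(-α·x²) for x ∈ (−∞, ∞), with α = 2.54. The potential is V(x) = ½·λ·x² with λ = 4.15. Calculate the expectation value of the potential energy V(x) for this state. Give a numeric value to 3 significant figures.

0.204

⟨V⟩ = ∫ V(x)·|ψ|² dx.
Gaussian moments: ∫x^(2j)·e^(−2αx²) dx = (2j−1)!!/(4α)^j · √(π/(2α)), odd powers integrate to 0; here √(π/(2α)) = 0.78640.
⟨V⟩ = 0.20423.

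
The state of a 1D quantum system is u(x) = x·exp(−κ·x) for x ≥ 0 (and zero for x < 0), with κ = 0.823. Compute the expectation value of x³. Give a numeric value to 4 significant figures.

⟨x³⟩ = ∫ x³·|u|² dx / ∫|u|² dx (integrals over the domain).
Every integrand reduces to terms xʲ·e^(−2κx) on [0, ∞); use ∫₀^∞ xʲ·e^(−2κx) dx = j!/(2κ)^(j+1).
State is unnormalized: ∫|u|² dx = 0.44848, and ∫u*·x³·u dx = 6.0340, so ⟨x³⟩ = 6.0340 / 0.44848.
⟨x³⟩ = 13.454.

13.45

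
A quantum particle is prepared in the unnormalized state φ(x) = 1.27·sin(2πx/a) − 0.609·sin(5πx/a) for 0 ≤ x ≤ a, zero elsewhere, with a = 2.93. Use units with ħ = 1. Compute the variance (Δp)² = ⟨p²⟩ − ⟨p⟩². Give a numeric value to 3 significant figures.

9.11

Compute ⟨p⟩ and ⟨p²⟩ separately; (Δp)² = ⟨p²⟩ − ⟨p⟩².
d²/dx² sin(jπx/a) = −(jπ/a)²·sin(jπx/a); on 0 ≤ x ≤ a, ∫sin²(jπx/a) dx = a/2 and ∫sin(jπx/a)·sin(lπx/a) dx = 0 for j ≠ l, so only diagonal terms survive in ∫|φ|² and ∫φ·φ″; ∫φ·φ′ dx = [φ²/2] between the walls = 0.
Normalization: ∫|φ|² dx = 2.9062.
⟨p⟩ = 0.0000 and ⟨p²⟩ = 9.1122.
(Δp)² = 9.1122 − (0.0000)² = 9.1122.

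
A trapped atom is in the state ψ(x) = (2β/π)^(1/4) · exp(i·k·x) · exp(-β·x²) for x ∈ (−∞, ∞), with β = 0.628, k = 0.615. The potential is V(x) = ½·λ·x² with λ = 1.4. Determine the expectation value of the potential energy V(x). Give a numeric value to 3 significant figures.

⟨V⟩ = ∫ V(x)·|ψ|² dx.
Gaussian moments: ∫x^(2j)·e^(−2βx²) dx = (2j−1)!!/(4β)^j · √(π/(2β)), odd powers integrate to 0; here √(π/(2β)) = 1.5815.
⟨V⟩ = 0.27866.

0.279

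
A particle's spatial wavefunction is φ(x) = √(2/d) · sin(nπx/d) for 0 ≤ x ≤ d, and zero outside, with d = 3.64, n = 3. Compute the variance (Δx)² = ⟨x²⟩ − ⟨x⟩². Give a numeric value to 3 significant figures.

1.03

Compute ⟨x⟩ and ⟨x²⟩ separately, then (Δx)² = ⟨x²⟩ − ⟨x⟩².
With sin²θ = (1 − cos2θ)/2 on 0 ≤ x ≤ d: ∫sin²(nπx/d) dx = d/2, ∫x·sin²(nπx/d) dx = d²/4, ∫x²·sin²(nπx/d) dx = d³·(1/6 − 1/(4n²π²)); higher powers xᵏ the same way, integrating xᵏ·cos(2nπx/d) by parts.
⟨x⟩ = 1.8200 and ⟨x²⟩ = 4.3420.
(Δx)² = 4.3420 − (1.8200)² = 1.0296.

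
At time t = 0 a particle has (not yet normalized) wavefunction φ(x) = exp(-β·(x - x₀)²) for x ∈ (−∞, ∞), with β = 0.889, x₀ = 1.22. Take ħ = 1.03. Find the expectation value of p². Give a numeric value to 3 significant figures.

0.943

p² φ = −ħ² d²φ/dx²; ⟨p²⟩ = −ħ² ∫ φ*·φ'' dx / ∫|φ|² dx.
Gaussian moments (u = x − x₀): ∫u^(2j)·e^(−2βu²) du = (2j−1)!!/(4β)^j · √(π/(2β)), odd powers integrate to 0; here √(π/(2β)) = 1.3293. Derivatives: d/dx e^(−βu²) = −2βu·e^(−βu²), d²/dx² e^(−βu²) = (4β²u² − 2β)·e^(−βu²).
State is unnormalized: ∫|φ|² dx = 1.3293, and ∫φ*·(−ħ² φ'') dx = 1.2537, so ⟨p²⟩ = 1.2537 / 1.3293.
⟨p²⟩ = 0.94314.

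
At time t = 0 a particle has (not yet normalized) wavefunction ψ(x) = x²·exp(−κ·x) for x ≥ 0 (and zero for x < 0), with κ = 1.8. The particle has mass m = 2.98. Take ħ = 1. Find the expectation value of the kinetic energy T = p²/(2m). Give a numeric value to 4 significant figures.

T = −(ħ²/2m) d²/dx², so ⟨T⟩ = −(ħ²/2m) ∫ ψ*·ψ'' dx / ∫|ψ|² dx; with m = 2.98.
Differentiate x²·exp(−κ·x) with the product rule; every integrand then reduces to terms xʲ·e^(−2κx) on [0, ∞), with ∫₀^∞ xʲ·e^(−2κx) dx = j!/(2κ)^(j+1).
State is unnormalized: ∫|ψ|² dx = 0.039692, and ∫ψ*·(−ħ²/2m · ψ'') dx = 0.0071924, so ⟨T⟩ = 0.0071924 / 0.039692.
⟨T⟩ = 0.18121.

0.1812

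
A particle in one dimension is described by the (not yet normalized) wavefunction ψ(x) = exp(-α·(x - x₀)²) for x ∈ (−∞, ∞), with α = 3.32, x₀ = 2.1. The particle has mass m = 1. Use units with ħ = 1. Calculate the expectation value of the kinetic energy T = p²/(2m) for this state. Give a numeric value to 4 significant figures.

T = −(ħ²/2m) d²/dx², so ⟨T⟩ = −(ħ²/2m) ∫ ψ*·ψ'' dx / ∫|ψ|² dx; with m = 1.
Gaussian moments (u = x − x₀): ∫u^(2j)·e^(−2αu²) du = (2j−1)!!/(4α)^j · √(π/(2α)), odd powers integrate to 0; here √(π/(2α)) = 0.68785. Derivatives: d/dx e^(−αu²) = −2αu·e^(−αu²), d²/dx² e^(−αu²) = (4α²u² − 2α)·e^(−αu²).
State is unnormalized: ∫|ψ|² dx = 0.68785, and ∫ψ*·(−ħ²/2m · ψ'') dx = 1.1418, so ⟨T⟩ = 1.1418 / 0.68785.
⟨T⟩ = 1.6600.

1.660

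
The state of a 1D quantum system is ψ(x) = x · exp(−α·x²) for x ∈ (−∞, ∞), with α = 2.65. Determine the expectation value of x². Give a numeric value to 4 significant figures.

0.2830

⟨x²⟩ = ∫ x²·|ψ|² dx / ∫|ψ|² dx (integrals over the domain).
Expand each integrand as polynomial × e^(−2αx²) and use ∫x^(2j)·e^(−2αx²) dx = (2j−1)!!/(4α)^j · √(π/(2α)), odd powers → 0; here √(π/(2α)) = 0.76990.
State is unnormalized: ∫|ψ|² dx = 0.072633, and ∫ψ*·x²·ψ dx = 0.020556, so ⟨x²⟩ = 0.020556 / 0.072633.
⟨x²⟩ = 0.28302.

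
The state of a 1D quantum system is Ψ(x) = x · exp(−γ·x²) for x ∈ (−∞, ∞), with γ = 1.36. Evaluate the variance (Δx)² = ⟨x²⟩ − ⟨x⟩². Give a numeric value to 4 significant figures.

Compute ⟨x⟩ and ⟨x²⟩ separately, then (Δx)² = ⟨x²⟩ − ⟨x⟩².
Expand each integrand as polynomial × e^(−2γx²) and use ∫x^(2j)·e^(−2γx²) dx = (2j−1)!!/(4γ)^j · √(π/(2γ)), odd powers → 0; here √(π/(2γ)) = 1.0747.
Normalization: ∫|Ψ|² dx = 0.19756.
⟨x⟩ = 0.0000 and ⟨x²⟩ = 0.55147.
(Δx)² = 0.55147 − (0.0000)² = 0.55147.

0.5515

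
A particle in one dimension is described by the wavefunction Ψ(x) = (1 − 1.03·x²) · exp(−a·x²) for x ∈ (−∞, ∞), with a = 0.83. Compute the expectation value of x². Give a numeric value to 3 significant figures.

⟨x²⟩ = ∫ x²·|Ψ|² dx / ∫|Ψ|² dx (integrals over the domain).
Expand each integrand as polynomial × e^(−2ax²) and use ∫x^(2j)·e^(−2ax²) dx = (2j−1)!!/(4a)^j · √(π/(2a)), odd powers → 0; here √(π/(2a)) = 1.3757.
State is unnormalized: ∫|Ψ|² dx = 0.91933, and ∫Ψ*·x²·Ψ dx = 0.24128, so ⟨x²⟩ = 0.24128 / 0.91933.
⟨x²⟩ = 0.26246.

0.262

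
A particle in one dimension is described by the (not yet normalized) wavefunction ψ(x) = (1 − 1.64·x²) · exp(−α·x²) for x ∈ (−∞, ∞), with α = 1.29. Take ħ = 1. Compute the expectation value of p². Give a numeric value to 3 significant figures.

4.53

p² ψ = −ħ² d²ψ/dx²; ⟨p²⟩ = −ħ² ∫ ψ*·ψ'' dx / ∫|ψ|² dx.
Expand each integrand as polynomial × e^(−2αx²) and use ∫x^(2j)·e^(−2αx²) dx = (2j−1)!!/(4α)^j · √(π/(2α)), odd powers → 0; here √(π/(2α)) = 1.1035. Differentiate with the product rule, d/dx e^(−αx²) = −2αx·e^(−αx²).
State is unnormalized: ∫|ψ|² dx = 0.73645, and ∫ψ*·(−ħ² ψ'') dx = 3.3349, so ⟨p²⟩ = 3.3349 / 0.73645.
⟨p²⟩ = 4.5284.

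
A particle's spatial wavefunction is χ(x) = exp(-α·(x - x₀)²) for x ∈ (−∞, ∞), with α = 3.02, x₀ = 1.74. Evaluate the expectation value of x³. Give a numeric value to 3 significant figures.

5.70

⟨x³⟩ = ∫ x³·|χ|² dx / ∫|χ|² dx (integrals over the domain).
Gaussian moments (u = x − x₀): ∫u^(2j)·e^(−2αu²) du = (2j−1)!!/(4α)^j · √(π/(2α)), odd powers integrate to 0; here √(π/(2α)) = 0.72120.
State is unnormalized: ∫|χ|² dx = 0.72120, and ∫χ*·x³·χ dx = 4.1110, so ⟨x³⟩ = 4.1110 / 0.72120.
⟨x³⟩ = 5.7001.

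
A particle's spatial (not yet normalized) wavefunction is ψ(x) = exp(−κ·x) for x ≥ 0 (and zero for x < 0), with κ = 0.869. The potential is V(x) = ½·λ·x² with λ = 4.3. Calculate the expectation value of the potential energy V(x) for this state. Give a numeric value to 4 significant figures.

⟨V⟩ = ∫ V(x)·|ψ|² dx / ∫|ψ|² dx.
Every integrand reduces to terms xʲ·e^(−2κx) on [0, ∞); use ∫₀^∞ xʲ·e^(−2κx) dx = j!/(2κ)^(j+1).
State is unnormalized: ∫|ψ|² dx = 0.57537, and ∫ψ*·V(x)·ψ dx = 0.81907, so ⟨V⟩ = 0.81907 / 0.57537.
⟨V⟩ = 1.4235.

1.424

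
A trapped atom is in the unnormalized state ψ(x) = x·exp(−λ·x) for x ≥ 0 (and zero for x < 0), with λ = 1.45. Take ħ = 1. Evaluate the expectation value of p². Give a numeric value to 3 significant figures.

p² ψ = −ħ² d²ψ/dx²; ⟨p²⟩ = −ħ² ∫ ψ*·ψ'' dx / ∫|ψ|² dx.
Differentiate x·exp(−λ·x) with the product rule; every integrand then reduces to terms xʲ·e^(−2λx) on [0, ∞), with ∫₀^∞ xʲ·e^(−2λx) dx = j!/(2λ)^(j+1).
State is unnormalized: ∫|ψ|² dx = 0.082004, and ∫ψ*·(−ħ² ψ'') dx = 0.17241, so ⟨p²⟩ = 0.17241 / 0.082004.
⟨p²⟩ = 2.1025.

2.10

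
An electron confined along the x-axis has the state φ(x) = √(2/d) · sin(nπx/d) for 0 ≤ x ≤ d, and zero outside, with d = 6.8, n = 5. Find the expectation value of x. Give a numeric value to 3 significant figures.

3.40

⟨x⟩ = ∫ x·|φ|² dx (integrals over the domain).
With sin²θ = (1 − cos2θ)/2 on 0 ≤ x ≤ d: ∫sin²(nπx/d) dx = d/2, ∫x·sin²(nπx/d) dx = d²/4, ∫x²·sin²(nπx/d) dx = d³·(1/6 − 1/(4n²π²)); higher powers xᵏ the same way, integrating xᵏ·cos(2nπx/d) by parts.
⟨x⟩ = 3.4000.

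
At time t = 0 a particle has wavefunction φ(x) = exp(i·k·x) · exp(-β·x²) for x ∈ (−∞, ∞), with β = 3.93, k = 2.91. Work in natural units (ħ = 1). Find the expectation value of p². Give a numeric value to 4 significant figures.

12.40

p² φ = −ħ² d²φ/dx²; ⟨p²⟩ = −ħ² ∫ φ*·φ'' dx / ∫|φ|² dx.
Gaussian moments: ∫x^(2j)·e^(−2βx²) dx = (2j−1)!!/(4β)^j · √(π/(2β)), odd powers integrate to 0; here √(π/(2β)) = 0.63221. Derivatives: φ′ = (ik − 2βx)·φ, φ″ = ((ik − 2βx)² − 2β)·φ; the odd-in-x pieces drop out.
State is unnormalized: ∫|φ|² dx = 0.63221, and ∫φ*·(−ħ² φ'') dx = 7.8382, so ⟨p²⟩ = 7.8382 / 0.63221.
⟨p²⟩ = 12.398.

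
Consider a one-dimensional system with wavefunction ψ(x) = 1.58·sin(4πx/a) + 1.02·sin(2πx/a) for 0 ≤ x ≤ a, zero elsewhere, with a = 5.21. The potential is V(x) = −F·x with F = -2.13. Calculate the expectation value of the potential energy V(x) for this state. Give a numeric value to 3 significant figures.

5.55

⟨V⟩ = ∫ V(x)·|ψ|² dx / ∫|ψ|² dx.
On 0 ≤ x ≤ a (j ≠ l): ∫sin²(jπx/a) dx = a/2, ∫sin(jπx/a)·sin(lπx/a) dx = 0; diagonal moments ∫x·sin²(jπx/a) dx = a²/4, ∫x²·sin²(jπx/a) dx = a³·(1/6 − 1/(4j²π²)); cross terms ∫x·sin(jπx/a)·sin(lπx/a) dx = 0 for j + l even and −4jla²/(π²(j² − l²)²) for j + l odd, ∫x²·sin(jπx/a)·sin(lπx/a) dx = (−1)^(j+l)·4jla³/(π²(j² − l²)²); higher powers the same way via product-to-sum and parts.
State is unnormalized: ∫|ψ|² dx = 9.2134, and ∫ψ*·V(x)·ψ dx = 51.122, so ⟨V⟩ = 51.122 / 9.2134.
⟨V⟩ = 5.5487.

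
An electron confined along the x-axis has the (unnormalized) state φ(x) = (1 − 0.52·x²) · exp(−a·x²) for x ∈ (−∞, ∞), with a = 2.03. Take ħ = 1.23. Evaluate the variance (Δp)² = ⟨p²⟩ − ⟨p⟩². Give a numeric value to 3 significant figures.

Compute ⟨p⟩ and ⟨p²⟩ separately; (Δp)² = ⟨p²⟩ − ⟨p⟩².
Expand each integrand as polynomial × e^(−2ax²) and use ∫x^(2j)·e^(−2ax²) dx = (2j−1)!!/(4a)^j · √(π/(2a)), odd powers → 0; here √(π/(2a)) = 0.87965. Differentiate with the product rule, d/dx e^(−ax²) = −2ax·e^(−ax²).
Normalization: ∫|φ|² dx = 0.77781.
⟨p⟩ = 0.0000 and ⟨p²⟩ = 4.0179.
(Δp)² = 4.0179 − (0.0000)² = 4.0179.

4.02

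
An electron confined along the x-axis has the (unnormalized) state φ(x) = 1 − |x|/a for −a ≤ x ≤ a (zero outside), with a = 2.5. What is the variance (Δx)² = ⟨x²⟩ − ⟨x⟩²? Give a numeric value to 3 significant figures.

Compute ⟨x⟩ and ⟨x²⟩ separately, then (Δx)² = ⟨x²⟩ − ⟨x⟩².
φ is even, so ∫ over [−a, a] = 2∫₀ᵃ with φ = 1 − x/a there: ∫₀ᵃ (1 − x/a)² dx = a/3, ∫₀ᵃ x²(1 − x/a)² dx = a³/30, ∫₀ᵃ x⁴(1 − x/a)² dx = a⁵/105.
Normalization: ∫|φ|² dx = 1.6667.
⟨x⟩ = 0.0000 and ⟨x²⟩ = 0.62500.
(Δx)² = 0.62500 − (0.0000)² = 0.62500.

0.625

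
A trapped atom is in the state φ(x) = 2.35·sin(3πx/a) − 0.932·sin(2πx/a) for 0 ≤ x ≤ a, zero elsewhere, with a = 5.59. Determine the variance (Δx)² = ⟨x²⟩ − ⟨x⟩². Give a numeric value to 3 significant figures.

Compute ⟨x⟩ and ⟨x²⟩ separately, then (Δx)² = ⟨x²⟩ − ⟨x⟩².
On 0 ≤ x ≤ a (j ≠ l): ∫sin²(jπx/a) dx = a/2, ∫sin(jπx/a)·sin(lπx/a) dx = 0; diagonal moments ∫x·sin²(jπx/a) dx = a²/4, ∫x²·sin²(jπx/a) dx = a³·(1/6 − 1/(4j²π²)); cross terms ∫x·sin(jπx/a)·sin(lπx/a) dx = 0 for j + l even and −4jla²/(π²(j² − l²)²) for j + l odd, ∫x²·sin(jπx/a)·sin(lπx/a) dx = (−1)^(j+l)·4jla³/(π²(j² − l²)²); higher powers the same way via product-to-sum and parts.
Normalization: ∫|φ|² dx = 17.863.
⟨x⟩ = 3.5403 and ⟨x²⟩ = 14.377.
(Δx)² = 14.377 − (3.5403)² = 1.8427.

1.84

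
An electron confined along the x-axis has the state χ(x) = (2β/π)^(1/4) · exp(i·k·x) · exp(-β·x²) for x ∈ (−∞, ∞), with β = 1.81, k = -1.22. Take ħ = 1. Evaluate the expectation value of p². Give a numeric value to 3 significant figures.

3.30

p² χ = −ħ² d²χ/dx²; ⟨p²⟩ = −ħ² ∫ χ*·χ'' dx.
Gaussian moments: ∫x^(2j)·e^(−2βx²) dx = (2j−1)!!/(4β)^j · √(π/(2β)), odd powers integrate to 0; here √(π/(2β)) = 0.93158. Derivatives: χ′ = (ik − 2βx)·χ, χ″ = ((ik − 2βx)² − 2β)·χ; the odd-in-x pieces drop out.
⟨p²⟩ = 3.2984.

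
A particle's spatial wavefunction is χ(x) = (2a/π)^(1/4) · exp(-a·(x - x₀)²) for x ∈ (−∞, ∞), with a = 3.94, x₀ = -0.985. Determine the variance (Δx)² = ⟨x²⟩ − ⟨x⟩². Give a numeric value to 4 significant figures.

Compute ⟨x⟩ and ⟨x²⟩ separately, then (Δx)² = ⟨x²⟩ − ⟨x⟩².
Gaussian moments (u = x − x₀): ∫u^(2j)·e^(−2au²) du = (2j−1)!!/(4a)^j · √(π/(2a)), odd powers integrate to 0; here √(π/(2a)) = 0.63141.
⟨x⟩ = -0.98500 and ⟨x²⟩ = 1.0337.
(Δx)² = 1.0337 − (-0.98500)² = 0.063452.

0.06345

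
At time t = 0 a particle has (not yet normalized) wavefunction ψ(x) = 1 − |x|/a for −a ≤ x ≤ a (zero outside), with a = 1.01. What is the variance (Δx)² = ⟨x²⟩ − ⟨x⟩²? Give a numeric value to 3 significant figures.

Compute ⟨x⟩ and ⟨x²⟩ separately, then (Δx)² = ⟨x²⟩ − ⟨x⟩².
ψ is even, so ∫ over [−a, a] = 2∫₀ᵃ with ψ = 1 − x/a there: ∫₀ᵃ (1 − x/a)² dx = a/3, ∫₀ᵃ x²(1 − x/a)² dx = a³/30, ∫₀ᵃ x⁴(1 − x/a)² dx = a⁵/105.
Normalization: ∫|ψ|² dx = 0.67333.
⟨x⟩ = 0.0000 and ⟨x²⟩ = 0.10201.
(Δx)² = 0.10201 − (0.0000)² = 0.10201.

0.102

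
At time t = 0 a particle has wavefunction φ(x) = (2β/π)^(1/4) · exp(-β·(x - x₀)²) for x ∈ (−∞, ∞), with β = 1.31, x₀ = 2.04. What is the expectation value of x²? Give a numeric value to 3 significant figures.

⟨x²⟩ = ∫ x²·|φ|² dx (integrals over the domain).
Gaussian moments (u = x − x₀): ∫u^(2j)·e^(−2βu²) du = (2j−1)!!/(4β)^j · √(π/(2β)), odd powers integrate to 0; here √(π/(2β)) = 1.0950.
⟨x²⟩ = 4.3524.

4.35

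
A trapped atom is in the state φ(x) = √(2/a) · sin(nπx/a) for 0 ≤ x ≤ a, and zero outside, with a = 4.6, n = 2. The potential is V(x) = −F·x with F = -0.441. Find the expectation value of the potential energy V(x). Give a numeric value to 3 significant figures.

1.01

⟨V⟩ = ∫ V(x)·|φ|² dx.
With sin²θ = (1 − cos2θ)/2 on 0 ≤ x ≤ a: ∫sin²(nπx/a) dx = a/2, ∫x·sin²(nπx/a) dx = a²/4, ∫x²·sin²(nπx/a) dx = a³·(1/6 − 1/(4n²π²)); higher powers xᵏ the same way, integrating xᵏ·cos(2nπx/a) by parts.
⟨V⟩ = 1.0143.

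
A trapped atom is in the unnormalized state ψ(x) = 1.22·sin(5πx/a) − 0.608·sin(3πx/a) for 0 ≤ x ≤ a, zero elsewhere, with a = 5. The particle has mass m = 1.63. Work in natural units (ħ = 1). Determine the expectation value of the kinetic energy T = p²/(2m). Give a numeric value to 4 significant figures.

T = −(ħ²/2m) d²/dx², so ⟨T⟩ = −(ħ²/2m) ∫ ψ*·ψ'' dx / ∫|ψ|² dx; with m = 1.63.
d²/dx² sin(jπx/a) = −(jπ/a)²·sin(jπx/a); on 0 ≤ x ≤ a, ∫sin²(jπx/a) dx = a/2 and ∫sin(jπx/a)·sin(lπx/a) dx = 0 for j ≠ l, so only diagonal terms survive in ∫|ψ|² and ∫ψ·ψ″; ∫ψ·ψ′ dx = [ψ²/2] between the walls = 0.
State is unnormalized: ∫|ψ|² dx = 4.6452, and ∫ψ*·(−ħ²/2m · ψ'') dx = 12.273, so ⟨T⟩ = 12.273 / 4.6452.
⟨T⟩ = 2.6420.

2.642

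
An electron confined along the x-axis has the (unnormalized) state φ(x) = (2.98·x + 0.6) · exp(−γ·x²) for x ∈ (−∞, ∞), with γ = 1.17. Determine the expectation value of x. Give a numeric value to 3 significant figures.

⟨x⟩ = ∫ x·|φ|² dx / ∫|φ|² dx (integrals over the domain).
Expand each integrand as polynomial × e^(−2γx²) and use ∫x^(2j)·e^(−2γx²) dx = (2j−1)!!/(4γ)^j · √(π/(2γ)), odd powers → 0; here √(π/(2γ)) = 1.1587.
State is unnormalized: ∫|φ|² dx = 2.6158, and ∫φ*·x·φ dx = 0.88536, so ⟨x⟩ = 0.88536 / 2.6158.
⟨x⟩ = 0.33847.

0.338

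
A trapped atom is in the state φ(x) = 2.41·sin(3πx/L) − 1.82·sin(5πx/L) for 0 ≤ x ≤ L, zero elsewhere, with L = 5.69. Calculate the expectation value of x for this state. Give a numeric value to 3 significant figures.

⟨x⟩ = ∫ x·|φ|² dx / ∫|φ|² dx (integrals over the domain).
On 0 ≤ x ≤ L (j ≠ l): ∫sin²(jπx/L) dx = L/2, ∫sin(jπx/L)·sin(lπx/L) dx = 0; diagonal moments ∫x·sin²(jπx/L) dx = L²/4, ∫x²·sin²(jπx/L) dx = L³·(1/6 − 1/(4j²π²)); cross terms ∫x·sin(jπx/L)·sin(lπx/L) dx = 0 for j + l even and −4jlL²/(π²(j² − l²)²) for j + l odd, ∫x²·sin(jπx/L)·sin(lπx/L) dx = (−1)^(j+l)·4jlL³/(π²(j² − l²)²); higher powers the same way via product-to-sum and parts.
State is unnormalized: ∫|φ|² dx = 25.948, and ∫φ*·x·φ dx = 73.822, so ⟨x⟩ = 73.822 / 25.948.
⟨x⟩ = 2.8450.

2.85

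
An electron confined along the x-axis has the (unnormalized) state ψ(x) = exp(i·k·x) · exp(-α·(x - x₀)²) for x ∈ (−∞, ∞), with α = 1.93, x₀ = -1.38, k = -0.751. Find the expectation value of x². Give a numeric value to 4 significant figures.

2.034

⟨x²⟩ = ∫ x²·|ψ|² dx / ∫|ψ|² dx (integrals over the domain).
Gaussian moments (u = x − x₀): ∫u^(2j)·e^(−2αu²) du = (2j−1)!!/(4α)^j · √(π/(2α)), odd powers integrate to 0; here √(π/(2α)) = 0.90216.
State is unnormalized: ∫|ψ|² dx = 0.90216, and ∫ψ*·x²·ψ dx = 1.8349, so ⟨x²⟩ = 1.8349 / 0.90216.
⟨x²⟩ = 2.0339.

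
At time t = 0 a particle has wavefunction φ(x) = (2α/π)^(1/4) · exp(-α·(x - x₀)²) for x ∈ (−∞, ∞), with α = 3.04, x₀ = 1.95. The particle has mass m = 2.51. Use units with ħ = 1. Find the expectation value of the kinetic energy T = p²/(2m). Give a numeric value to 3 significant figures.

T = −(ħ²/2m) d²/dx², so ⟨T⟩ = −(ħ²/2m) ∫ φ*·φ'' dx; with m = 2.51.
Gaussian moments (u = x − x₀): ∫u^(2j)·e^(−2αu²) du = (2j−1)!!/(4α)^j · √(π/(2α)), odd powers integrate to 0; here √(π/(2α)) = 0.71882. Derivatives: d/dx e^(−αu²) = −2αu·e^(−αu²), d²/dx² e^(−αu²) = (4α²u² − 2α)·e^(−αu²).
⟨T⟩ = 0.60558.

0.606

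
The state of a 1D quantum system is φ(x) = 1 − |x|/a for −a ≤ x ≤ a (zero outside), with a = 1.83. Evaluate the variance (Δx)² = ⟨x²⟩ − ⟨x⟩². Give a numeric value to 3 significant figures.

Compute ⟨x⟩ and ⟨x²⟩ separately, then (Δx)² = ⟨x²⟩ − ⟨x⟩².
φ is even, so ∫ over [−a, a] = 2∫₀ᵃ with φ = 1 − x/a there: ∫₀ᵃ (1 − x/a)² dx = a/3, ∫₀ᵃ x²(1 − x/a)² dx = a³/30, ∫₀ᵃ x⁴(1 − x/a)² dx = a⁵/105.
Normalization: ∫|φ|² dx = 1.2200.
⟨x⟩ = 0.0000 and ⟨x²⟩ = 0.33489.
(Δx)² = 0.33489 − (0.0000)² = 0.33489.

0.335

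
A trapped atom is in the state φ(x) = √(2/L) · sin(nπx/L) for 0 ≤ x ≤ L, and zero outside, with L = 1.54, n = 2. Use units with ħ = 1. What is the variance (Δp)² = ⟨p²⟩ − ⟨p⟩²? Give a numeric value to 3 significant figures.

16.6

Compute ⟨p⟩ and ⟨p²⟩ separately; (Δp)² = ⟨p²⟩ − ⟨p⟩².
d/dx sin(nπx/L) = (nπ/L)·cos(nπx/L) and d²/dx² sin(nπx/L) = −(nπ/L)²·sin(nπx/L); on 0 ≤ x ≤ L, ∫sin²(nπx/L) dx = L/2 and ∫sin(nπx/L)·cos(nπx/L) dx = 0.
⟨p⟩ = 0.0000 and ⟨p²⟩ = 16.646.
(Δp)² = 16.646 − (0.0000)² = 16.646.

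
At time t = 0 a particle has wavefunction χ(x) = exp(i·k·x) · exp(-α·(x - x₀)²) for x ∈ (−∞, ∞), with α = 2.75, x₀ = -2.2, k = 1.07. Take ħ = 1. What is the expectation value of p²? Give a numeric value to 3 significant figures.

3.89

p² χ = −ħ² d²χ/dx²; ⟨p²⟩ = −ħ² ∫ χ*·χ'' dx / ∫|χ|² dx.
Gaussian moments (u = x − x₀): ∫u^(2j)·e^(−2αu²) du = (2j−1)!!/(4α)^j · √(π/(2α)), odd powers integrate to 0; here √(π/(2α)) = 0.75578. Derivatives: χ′ = (ik − 2αu)·χ, χ″ = ((ik − 2αu)² − 2α)·χ; the odd-in-u pieces drop out.
State is unnormalized: ∫|χ|² dx = 0.75578, and ∫χ*·(−ħ² χ'') dx = 2.9437, so ⟨p²⟩ = 2.9437 / 0.75578.
⟨p²⟩ = 3.8949.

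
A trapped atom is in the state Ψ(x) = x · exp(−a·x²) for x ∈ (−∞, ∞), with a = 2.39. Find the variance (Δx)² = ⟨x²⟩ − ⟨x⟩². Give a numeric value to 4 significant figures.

0.3138

Compute ⟨x⟩ and ⟨x²⟩ separately, then (Δx)² = ⟨x²⟩ − ⟨x⟩².
Expand each integrand as polynomial × e^(−2ax²) and use ∫x^(2j)·e^(−2ax²) dx = (2j−1)!!/(4a)^j · √(π/(2a)), odd powers → 0; here √(π/(2a)) = 0.81070.
Normalization: ∫|Ψ|² dx = 0.084801.
⟨x⟩ = 0.0000 and ⟨x²⟩ = 0.31381.
(Δx)² = 0.31381 − (0.0000)² = 0.31381.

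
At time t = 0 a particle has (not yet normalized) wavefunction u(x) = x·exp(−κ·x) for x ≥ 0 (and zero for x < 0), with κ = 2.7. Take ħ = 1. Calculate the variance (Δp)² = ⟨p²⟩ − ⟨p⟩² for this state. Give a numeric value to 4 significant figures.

7.290

Compute ⟨p⟩ and ⟨p²⟩ separately; (Δp)² = ⟨p²⟩ − ⟨p⟩².
Differentiate x·exp(−κ·x) with the product rule; every integrand then reduces to terms xʲ·e^(−2κx) on [0, ∞), with ∫₀^∞ xʲ·e^(−2κx) dx = j!/(2κ)^(j+1).
Normalization: ∫|u|² dx = 0.012701.
⟨p⟩ = 0.0000 and ⟨p²⟩ = 7.2900.
(Δp)² = 7.2900 − (0.0000)² = 7.2900.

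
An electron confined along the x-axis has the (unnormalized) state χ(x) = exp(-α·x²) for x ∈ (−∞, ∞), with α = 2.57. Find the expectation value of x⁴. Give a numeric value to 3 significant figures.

0.0284

⟨x⁴⟩ = ∫ x⁴·|χ|² dx / ∫|χ|² dx (integrals over the domain).
Gaussian moments: ∫x^(2j)·e^(−2αx²) dx = (2j−1)!!/(4α)^j · √(π/(2α)), odd powers integrate to 0; here √(π/(2α)) = 0.78180.
State is unnormalized: ∫|χ|² dx = 0.78180, and ∫χ*·x⁴·χ dx = 0.022194, so ⟨x⁴⟩ = 0.022194 / 0.78180.
⟨x⁴⟩ = 0.028388.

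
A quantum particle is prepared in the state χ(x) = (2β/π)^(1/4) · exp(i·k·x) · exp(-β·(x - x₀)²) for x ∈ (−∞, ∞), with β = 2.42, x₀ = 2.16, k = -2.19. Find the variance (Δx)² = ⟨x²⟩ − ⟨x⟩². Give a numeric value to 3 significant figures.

0.103

Compute ⟨x⟩ and ⟨x²⟩ separately, then (Δx)² = ⟨x²⟩ − ⟨x⟩².
Gaussian moments (u = x − x₀): ∫u^(2j)·e^(−2βu²) du = (2j−1)!!/(4β)^j · √(π/(2β)), odd powers integrate to 0; here √(π/(2β)) = 0.80566.
⟨x⟩ = 2.1600 and ⟨x²⟩ = 4.7689.
(Δx)² = 4.7689 − (2.1600)² = 0.10331.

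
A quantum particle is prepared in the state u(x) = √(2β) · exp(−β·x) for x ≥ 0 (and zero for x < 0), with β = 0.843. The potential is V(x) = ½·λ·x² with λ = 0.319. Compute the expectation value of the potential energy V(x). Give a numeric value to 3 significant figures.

⟨V⟩ = ∫ V(x)·|u|² dx.
Every integrand reduces to terms xʲ·e^(−2βx) on [0, ∞); use ∫₀^∞ xʲ·e^(−2βx) dx = j!/(2β)^(j+1).
⟨V⟩ = 0.11222.

0.112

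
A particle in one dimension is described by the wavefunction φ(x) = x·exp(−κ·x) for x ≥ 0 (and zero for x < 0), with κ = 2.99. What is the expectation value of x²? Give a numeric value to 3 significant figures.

⟨x²⟩ = ∫ x²·|φ|² dx / ∫|φ|² dx (integrals over the domain).
Every integrand reduces to terms xʲ·e^(−2κx) on [0, ∞); use ∫₀^∞ xʲ·e^(−2κx) dx = j!/(2κ)^(j+1).
State is unnormalized: ∫|φ|² dx = 0.0093525, and ∫φ*·x²·φ dx = 0.0031384, so ⟨x²⟩ = 0.0031384 / 0.0093525.
⟨x²⟩ = 0.33557.

0.336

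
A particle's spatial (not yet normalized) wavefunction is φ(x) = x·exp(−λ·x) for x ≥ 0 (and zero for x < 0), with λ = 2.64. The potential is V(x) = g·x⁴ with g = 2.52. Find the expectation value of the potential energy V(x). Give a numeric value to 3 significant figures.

1.17

⟨V⟩ = ∫ V(x)·|φ|² dx / ∫|φ|² dx.
Every integrand reduces to terms xʲ·e^(−2λx) on [0, ∞); use ∫₀^∞ xʲ·e^(−2λx) dx = j!/(2λ)^(j+1).
State is unnormalized: ∫|φ|² dx = 0.013587, and ∫φ*·V(x)·φ dx = 0.015860, so ⟨V⟩ = 0.015860 / 0.013587.
⟨V⟩ = 1.1673.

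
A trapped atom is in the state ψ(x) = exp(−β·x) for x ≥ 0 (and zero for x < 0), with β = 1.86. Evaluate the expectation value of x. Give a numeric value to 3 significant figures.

0.269

⟨x⟩ = ∫ x·|ψ|² dx / ∫|ψ|² dx (integrals over the domain).
Every integrand reduces to terms xʲ·e^(−2βx) on [0, ∞); use ∫₀^∞ xʲ·e^(−2βx) dx = j!/(2β)^(j+1).
State is unnormalized: ∫|ψ|² dx = 0.26882, and ∫ψ*·x·ψ dx = 0.072263, so ⟨x⟩ = 0.072263 / 0.26882.
⟨x⟩ = 0.26882.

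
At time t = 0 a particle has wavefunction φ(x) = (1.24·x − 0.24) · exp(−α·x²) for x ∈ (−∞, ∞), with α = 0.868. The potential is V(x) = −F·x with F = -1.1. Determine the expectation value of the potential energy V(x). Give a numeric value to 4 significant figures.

-0.3768

⟨V⟩ = ∫ V(x)·|φ|² dx / ∫|φ|² dx.
Expand each integrand as polynomial × e^(−2αx²) and use ∫x^(2j)·e^(−2αx²) dx = (2j−1)!!/(4α)^j · √(π/(2α)), odd powers → 0; here √(π/(2α)) = 1.3452.
State is unnormalized: ∫|φ|² dx = 0.67324, and ∫φ*·V(x)·φ dx = -0.25367, so ⟨V⟩ = -0.25367 / 0.67324.
⟨V⟩ = -0.37680.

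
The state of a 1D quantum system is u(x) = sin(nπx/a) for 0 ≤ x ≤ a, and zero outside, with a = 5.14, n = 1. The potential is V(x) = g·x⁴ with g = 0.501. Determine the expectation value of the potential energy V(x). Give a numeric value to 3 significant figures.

39.9

⟨V⟩ = ∫ V(x)·|u|² dx / ∫|u|² dx.
With sin²θ = (1 − cos2θ)/2 on 0 ≤ x ≤ a: ∫sin²(nπx/a) dx = a/2, ∫x·sin²(nπx/a) dx = a²/4, ∫x²·sin²(nπx/a) dx = a³·(1/6 − 1/(4n²π²)); higher powers xᵏ the same way, integrating xᵏ·cos(2nπx/a) by parts.
State is unnormalized: ∫|u|² dx = 2.5700, and ∫u*·V(x)·u dx = 102.52, so ⟨V⟩ = 102.52 / 2.5700.
⟨V⟩ = 39.893.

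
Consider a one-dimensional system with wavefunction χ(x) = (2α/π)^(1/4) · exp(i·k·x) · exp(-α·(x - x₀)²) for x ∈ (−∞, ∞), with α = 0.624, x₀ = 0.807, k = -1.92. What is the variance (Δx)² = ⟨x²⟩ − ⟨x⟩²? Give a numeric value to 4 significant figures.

0.4006

Compute ⟨x⟩ and ⟨x²⟩ separately, then (Δx)² = ⟨x²⟩ − ⟨x⟩².
Gaussian moments (u = x − x₀): ∫u^(2j)·e^(−2αu²) du = (2j−1)!!/(4α)^j · √(π/(2α)), odd powers integrate to 0; here √(π/(2α)) = 1.5866.
⟨x⟩ = 0.80700 and ⟨x²⟩ = 1.0519.
(Δx)² = 1.0519 − (0.80700)² = 0.40064.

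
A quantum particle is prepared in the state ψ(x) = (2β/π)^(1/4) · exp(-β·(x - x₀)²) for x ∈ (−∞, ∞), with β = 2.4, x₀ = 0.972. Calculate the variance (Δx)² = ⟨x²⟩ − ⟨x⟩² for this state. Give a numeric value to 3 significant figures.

Compute ⟨x⟩ and ⟨x²⟩ separately, then (Δx)² = ⟨x²⟩ − ⟨x⟩².
Gaussian moments (u = x − x₀): ∫u^(2j)·e^(−2βu²) du = (2j−1)!!/(4β)^j · √(π/(2β)), odd powers integrate to 0; here √(π/(2β)) = 0.80901.
⟨x⟩ = 0.97200 and ⟨x²⟩ = 1.0490.
(Δx)² = 1.0490 − (0.97200)² = 0.10417.

0.104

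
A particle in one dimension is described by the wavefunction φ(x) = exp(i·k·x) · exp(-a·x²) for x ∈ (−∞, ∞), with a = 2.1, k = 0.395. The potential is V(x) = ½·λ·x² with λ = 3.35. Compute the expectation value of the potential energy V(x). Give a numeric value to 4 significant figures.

0.1994

⟨V⟩ = ∫ V(x)·|φ|² dx / ∫|φ|² dx.
Gaussian moments: ∫x^(2j)·e^(−2ax²) dx = (2j−1)!!/(4a)^j · √(π/(2a)), odd powers integrate to 0; here √(π/(2a)) = 0.86487.
State is unnormalized: ∫|φ|² dx = 0.86487, and ∫φ*·V(x)·φ dx = 0.17246, so ⟨V⟩ = 0.17246 / 0.86487.
⟨V⟩ = 0.19940.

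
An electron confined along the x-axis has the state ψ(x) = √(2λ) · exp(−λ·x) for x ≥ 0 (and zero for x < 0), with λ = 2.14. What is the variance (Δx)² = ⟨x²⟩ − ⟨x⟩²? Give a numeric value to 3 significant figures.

0.0546

Compute ⟨x⟩ and ⟨x²⟩ separately, then (Δx)² = ⟨x²⟩ − ⟨x⟩².
Every integrand reduces to terms xʲ·e^(−2λx) on [0, ∞); use ∫₀^∞ xʲ·e^(−2λx) dx = j!/(2λ)^(j+1).
⟨x⟩ = 0.23364 and ⟨x²⟩ = 0.10918.
(Δx)² = 0.10918 − (0.23364)² = 0.054590.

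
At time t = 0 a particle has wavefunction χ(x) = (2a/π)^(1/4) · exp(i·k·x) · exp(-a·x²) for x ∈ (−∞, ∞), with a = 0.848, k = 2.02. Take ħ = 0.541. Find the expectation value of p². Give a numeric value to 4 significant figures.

1.442

p² χ = −ħ² d²χ/dx²; ⟨p²⟩ = −ħ² ∫ χ*·χ'' dx.
Gaussian moments: ∫x^(2j)·e^(−2ax²) dx = (2j−1)!!/(4a)^j · √(π/(2a)), odd powers integrate to 0; here √(π/(2a)) = 1.3610. Derivatives: χ′ = (ik − 2ax)·χ, χ″ = ((ik − 2ax)² − 2a)·χ; the odd-in-x pieces drop out.
⟨p²⟩ = 1.4424.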